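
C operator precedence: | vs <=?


'<=' is relational (level 7); '|' is bitwise OR (level 3)
Higher level binds tighter
'<=' has higher precedence than '|'


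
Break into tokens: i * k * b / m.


Scan left to right, longest-match per lexeme
Tokens: ID(i), OP(*), ID(k), OP(*), ID(b), OP(/), ID(m)


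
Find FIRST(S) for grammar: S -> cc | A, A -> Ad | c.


Per alternative of S: FIRST(cc) = {c}; FIRST(A) = {c}
FIRST(S) = {c}


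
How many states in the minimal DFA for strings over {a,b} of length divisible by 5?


Track length mod 5: states 0..4, accept at 0
Minimal DFA: 5 states


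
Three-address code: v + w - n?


Break into single-operator statements:
t1 = v + w
t2 = t1 - n


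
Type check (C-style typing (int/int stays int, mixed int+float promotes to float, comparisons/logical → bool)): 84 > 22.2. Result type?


Operand types: int > float
Rule: comparison yields bool
Result type: bool


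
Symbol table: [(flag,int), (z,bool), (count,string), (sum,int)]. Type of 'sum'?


Lookup 'sum' → type int


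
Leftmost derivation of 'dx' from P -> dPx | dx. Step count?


Derivation: P => dx
Steps: 1


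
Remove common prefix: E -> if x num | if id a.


Common prefix: 'if'
Factored: E -> if E', E' -> x num | id a


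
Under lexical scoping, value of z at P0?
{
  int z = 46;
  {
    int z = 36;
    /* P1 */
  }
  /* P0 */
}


z declared in the same block as P0
z = 46


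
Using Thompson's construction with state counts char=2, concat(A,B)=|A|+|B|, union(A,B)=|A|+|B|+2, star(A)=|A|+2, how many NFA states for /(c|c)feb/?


Syntax tree has 5 char leaf(s), 1 union(s), 0 star(s)
chars contribute 5×2 = 10; each union adds +2; each star adds +2
Total: 10 + 2 + 0 = 12 states


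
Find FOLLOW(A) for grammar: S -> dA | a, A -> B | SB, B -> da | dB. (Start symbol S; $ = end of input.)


$ ∈ FOLLOW(S). For each A -> αBβ: add FIRST(β)\{ε} to FOLLOW(B); if β nullable, add FOLLOW(A).
FOLLOW(A) = {$, d}


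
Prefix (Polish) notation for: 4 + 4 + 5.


left-to-right (same/higher precedence on left): tree is (+ (+ 4 4) 5)
Prefix: + + 4 4 5


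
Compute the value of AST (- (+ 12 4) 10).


Evaluate inner: (+ 12 4) = 16
Evaluate root: (- 16 10) = 6
Result: 6


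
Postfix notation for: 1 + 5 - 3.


Left to right (same or higher precedence on left)
Postfix: 1 5 + 3 -


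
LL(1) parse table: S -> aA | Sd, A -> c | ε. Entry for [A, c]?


For [A, c]: 'c' ∈ FIRST(c)
Entry: A -> c


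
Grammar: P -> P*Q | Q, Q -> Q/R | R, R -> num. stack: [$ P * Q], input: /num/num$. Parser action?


'/' can extend Q; shift to build Q -> Q/R
Action: shift


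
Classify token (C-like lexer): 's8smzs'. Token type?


Pattern: letter/underscore followed by alphanumerics, not a keyword
Type: IDENTIFIER


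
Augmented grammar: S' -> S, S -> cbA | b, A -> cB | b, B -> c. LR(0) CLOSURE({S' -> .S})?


Start: S' -> .S
For each item with dot before a nonterminal B, add B -> .γ for every B-production
Closure: [S' -> .S, S -> .cbA, S -> .b]


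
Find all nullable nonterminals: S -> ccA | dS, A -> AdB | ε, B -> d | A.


A nonterminal is nullable iff some alternative derives ε (directly, or every symbol in it is nullable)
Nullable: {A, B}


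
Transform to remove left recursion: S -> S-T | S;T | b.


Left-recursive alternatives: S-T, S;T; non-recursive: b
Introduce S': S -> bS', S' -> -TS' | ;TS' | ε


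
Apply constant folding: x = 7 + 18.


7 + 18 = 25 at compile time
Optimized: x = 25


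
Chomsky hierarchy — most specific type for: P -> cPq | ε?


Single nonterminal LHS, but c^n q^n is not regular
Classification: Type 2 (Context-Free)


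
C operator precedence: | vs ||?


'|' is bitwise OR (level 3); '||' is logical OR (level 1)
Higher level binds tighter
'|' has higher precedence than '||'


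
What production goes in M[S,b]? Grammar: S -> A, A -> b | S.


For [S, b]: 'b' ∈ FIRST(A)
Entry: S -> A


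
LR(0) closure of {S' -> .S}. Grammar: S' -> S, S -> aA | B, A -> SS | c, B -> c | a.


Start: S' -> .S
For each item with dot before a nonterminal B, add B -> .γ for every B-production
Closure: [S' -> .S, S -> .aA, S -> .B, B -> .c, B -> .a]


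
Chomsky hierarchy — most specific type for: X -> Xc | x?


Left-linear: every RHS is a terminal or one nonterminal followed by a terminal
Classification: Type 3 (Regular)


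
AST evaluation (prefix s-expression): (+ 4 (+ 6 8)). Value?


Evaluate inner: (+ 6 8) = 14
Evaluate root: (+ 4 14) = 18
Result: 18


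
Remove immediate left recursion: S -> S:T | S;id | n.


Left-recursive alternatives: S:T, S;id; non-recursive: n
Introduce S': S -> nS', S' -> :TS' | ;idS' | ε


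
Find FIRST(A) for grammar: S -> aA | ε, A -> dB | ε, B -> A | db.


Per alternative of A: FIRST(dB) = {d}; FIRST(ε) = {ε}
FIRST(A) = {d, ε}


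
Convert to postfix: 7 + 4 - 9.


Left to right (same or higher precedence on left)
Postfix: 7 4 + 9 -


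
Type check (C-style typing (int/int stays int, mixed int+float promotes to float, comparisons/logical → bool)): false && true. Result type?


Operand types: bool && bool
Rule: logical operators take bool operands and yield bool
Result type: bool


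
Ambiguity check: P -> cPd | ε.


balanced c^n…d^n: each string has a unique parse
Unambiguous


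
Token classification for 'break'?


Pattern: reserved word
Type: KEYWORD


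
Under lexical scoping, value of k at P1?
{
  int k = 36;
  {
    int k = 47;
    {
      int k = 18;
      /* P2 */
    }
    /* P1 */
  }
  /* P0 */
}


k declared in the same block as P1
k = 47


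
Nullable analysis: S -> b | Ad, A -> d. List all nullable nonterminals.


A nonterminal is nullable iff some alternative derives ε (directly, or every symbol in it is nullable)
Nullable: {}


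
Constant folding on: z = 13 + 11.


13 + 11 = 24 at compile time
Optimized: z = 24


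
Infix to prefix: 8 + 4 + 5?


left-to-right (same/higher precedence on left): tree is (+ (+ 8 4) 5)
Prefix: + + 8 4 5


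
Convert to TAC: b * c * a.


Break into single-operator statements:
t1 = b * c
t2 = t1 * a


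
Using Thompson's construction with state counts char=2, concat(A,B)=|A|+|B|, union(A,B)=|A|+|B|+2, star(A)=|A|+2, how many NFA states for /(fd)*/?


Syntax tree has 2 char leaf(s), 0 union(s), 1 star(s)
chars contribute 2×2 = 4; each union adds +2; each star adds +2
Total: 4 + 0 + 2 = 6 states


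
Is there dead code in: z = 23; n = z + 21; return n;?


z is read by n's definition; n is returned
No dead code


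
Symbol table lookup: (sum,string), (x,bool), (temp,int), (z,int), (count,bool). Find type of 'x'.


Lookup 'x' → type bool


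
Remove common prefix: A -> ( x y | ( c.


Common prefix: '('
Factored: A -> ( A', A' -> x y | c


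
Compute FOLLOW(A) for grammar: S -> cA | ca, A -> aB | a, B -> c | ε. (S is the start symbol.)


$ ∈ FOLLOW(S). For each A -> αBβ: add FIRST(β)\{ε} to FOLLOW(B); if β nullable, add FOLLOW(A).
FOLLOW(A) = {$}


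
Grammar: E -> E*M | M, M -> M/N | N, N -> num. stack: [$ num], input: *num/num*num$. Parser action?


'num' on top is the handle for N -> num
Action: reduce (N -> num)


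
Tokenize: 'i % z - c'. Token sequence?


Scan left to right, longest-match per lexeme
Tokens: ID(i), OP(%), ID(z), OP(-), ID(c)


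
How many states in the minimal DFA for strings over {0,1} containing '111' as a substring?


KMP-style automaton: 3 progress states + 1 absorbing accept = 4
Minimal DFA: 4 states


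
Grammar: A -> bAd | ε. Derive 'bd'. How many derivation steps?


Derivation: A => bAd => bd
Steps: 2


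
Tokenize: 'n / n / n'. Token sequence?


Scan left to right, longest-match per lexeme
Tokens: ID(n), OP(/), ID(n), OP(/), ID(n)


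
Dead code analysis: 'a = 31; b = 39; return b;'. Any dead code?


a is assigned but never read
Dead: 'a = 31'


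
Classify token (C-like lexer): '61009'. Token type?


Pattern: digits only
Type: INTEGER_LITERAL


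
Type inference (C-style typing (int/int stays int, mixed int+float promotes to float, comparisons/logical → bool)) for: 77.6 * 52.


Operand types: float * int
Rule: mixed int/float promotes to float; int/int stays int
Result type: float


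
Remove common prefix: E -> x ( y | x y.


Common prefix: 'x'
Factored: E -> x E', E' -> ( y | y


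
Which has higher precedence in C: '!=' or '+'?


'+' is additive (level 9); '!=' is equality (level 6)
Higher level binds tighter
'+' has higher precedence than '!='


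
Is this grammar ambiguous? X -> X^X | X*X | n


'n^n*n' has two parse trees (no precedence encoded between ^ and *)
Ambiguous


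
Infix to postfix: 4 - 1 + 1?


Left to right (same or higher precedence on left)
Postfix: 4 1 - 1 +


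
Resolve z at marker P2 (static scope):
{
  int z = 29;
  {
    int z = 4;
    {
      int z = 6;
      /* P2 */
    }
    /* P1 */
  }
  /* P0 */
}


z declared in the same block as P2
z = 6


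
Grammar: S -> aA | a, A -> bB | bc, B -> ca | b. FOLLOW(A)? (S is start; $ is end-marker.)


$ ∈ FOLLOW(S). For each A -> αBβ: add FIRST(β)\{ε} to FOLLOW(B); if β nullable, add FOLLOW(A).
FOLLOW(A) = {$}


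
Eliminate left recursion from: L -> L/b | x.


Left-recursive alternatives: L/b; non-recursive: x
Introduce L': L -> xL', L' -> /bL' | ε


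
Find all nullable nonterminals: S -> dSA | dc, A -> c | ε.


A nonterminal is nullable iff some alternative derives ε (directly, or every symbol in it is nullable)
Nullable: {A}


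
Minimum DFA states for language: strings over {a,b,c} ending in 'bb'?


Track the longest suffix of input matching a prefix of 'bb': 3 classes (prefixes of length 0..2)
Minimal DFA: 3 states


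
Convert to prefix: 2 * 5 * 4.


left-to-right (same/higher precedence on left): tree is (* (* 2 5) 4)
Prefix: * * 2 5 4


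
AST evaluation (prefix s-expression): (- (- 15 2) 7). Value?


Evaluate inner: (- 15 2) = 13
Evaluate root: (- 13 7) = 6
Result: 6


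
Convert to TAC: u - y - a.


Break into single-operator statements:
t1 = u - y
t2 = t1 - a


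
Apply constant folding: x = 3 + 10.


3 + 10 = 13 at compile time
Optimized: x = 13


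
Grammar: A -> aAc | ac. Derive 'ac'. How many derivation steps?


Derivation: A => ac
Steps: 1


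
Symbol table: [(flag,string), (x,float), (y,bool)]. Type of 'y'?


Lookup 'y' → type bool


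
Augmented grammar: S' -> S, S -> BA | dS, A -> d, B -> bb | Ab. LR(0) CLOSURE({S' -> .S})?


Start: S' -> .S
For each item with dot before a nonterminal B, add B -> .γ for every B-production
Closure: [S' -> .S, S -> .BA, S -> .dS, B -> .bb, B -> .Ab, A -> .d]


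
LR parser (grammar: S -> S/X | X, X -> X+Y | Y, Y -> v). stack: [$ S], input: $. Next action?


start symbol S on stack, input exhausted
Action: accept


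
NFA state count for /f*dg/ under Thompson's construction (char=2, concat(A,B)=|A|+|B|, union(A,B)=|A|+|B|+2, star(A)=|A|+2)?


Syntax tree has 3 char leaf(s), 0 union(s), 1 star(s)
chars contribute 3×2 = 6; each union adds +2; each star adds +2
Total: 6 + 0 + 2 = 8 states


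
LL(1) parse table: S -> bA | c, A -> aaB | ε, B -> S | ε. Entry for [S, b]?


For [S, b]: 'b' ∈ FIRST(bA)
Entry: S -> bA


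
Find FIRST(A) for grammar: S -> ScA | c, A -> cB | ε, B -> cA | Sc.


Per alternative of A: FIRST(cB) = {c}; FIRST(ε) = {ε}
FIRST(A) = {c, ε}


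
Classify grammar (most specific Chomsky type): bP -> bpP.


LHS has context (more than one symbol) and |LHS| ≤ |RHS|
Classification: Type 1 (Context-Sensitive)


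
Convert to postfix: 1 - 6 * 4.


* has higher precedence, evaluate 6*4 first
Postfix: 1 6 4 * -


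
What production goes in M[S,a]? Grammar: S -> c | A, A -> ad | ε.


For [S, a]: 'a' ∈ FIRST(A)
Entry: S -> A


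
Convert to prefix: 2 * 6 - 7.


left-to-right (same/higher precedence on left): tree is (- (* 2 6) 7)
Prefix: - * 2 6 7


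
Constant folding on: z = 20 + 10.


20 + 10 = 30 at compile time
Optimized: z = 30


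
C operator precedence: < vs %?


'%' is multiplicative (level 10); '<' is relational (level 7)
Higher level binds tighter
'%' has higher precedence than '<'


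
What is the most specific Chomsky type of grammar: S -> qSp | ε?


Single nonterminal LHS, but q^n p^n is not regular
Classification: Type 2 (Context-Free)


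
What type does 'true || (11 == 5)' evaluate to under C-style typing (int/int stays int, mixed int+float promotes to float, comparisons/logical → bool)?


Operand types: bool || bool
Rule: logical operators take bool operands and yield bool
Result type: bool


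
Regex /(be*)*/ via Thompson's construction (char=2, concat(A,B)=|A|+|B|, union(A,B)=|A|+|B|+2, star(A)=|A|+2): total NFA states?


Syntax tree has 2 char leaf(s), 0 union(s), 2 star(s)
chars contribute 2×2 = 4; each union adds +2; each star adds +2
Total: 4 + 0 + 4 = 8 states


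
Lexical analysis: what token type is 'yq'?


Pattern: letter/underscore followed by alphanumerics, not a keyword
Type: IDENTIFIER


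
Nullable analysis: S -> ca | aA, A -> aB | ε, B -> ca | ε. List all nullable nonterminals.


A nonterminal is nullable iff some alternative derives ε (directly, or every symbol in it is nullable)
Nullable: {A, B}


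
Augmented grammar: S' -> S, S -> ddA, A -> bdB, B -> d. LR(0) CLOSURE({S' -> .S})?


Start: S' -> .S
For each item with dot before a nonterminal B, add B -> .γ for every B-production
Closure: [S' -> .S, S -> .ddA]


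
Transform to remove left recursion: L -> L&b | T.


Left-recursive alternatives: L&b; non-recursive: T
Introduce L': L -> TL', L' -> &bL' | ε


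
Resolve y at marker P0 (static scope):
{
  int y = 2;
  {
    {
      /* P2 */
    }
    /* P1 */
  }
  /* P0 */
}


y declared in the same block as P0
y = 2


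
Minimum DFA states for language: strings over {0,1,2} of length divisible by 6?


Track length mod 6: states 0..5, accept at 0
Minimal DFA: 6 states


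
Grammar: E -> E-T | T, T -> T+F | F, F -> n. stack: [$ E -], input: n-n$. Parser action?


no handle ('E-' is not any RHS); shift 'n'
Action: shift


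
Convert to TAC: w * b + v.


Break into single-operator statements:
t1 = w * b
t2 = t1 + v


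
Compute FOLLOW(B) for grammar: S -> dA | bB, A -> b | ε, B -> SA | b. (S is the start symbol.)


$ ∈ FOLLOW(S). For each A -> αBβ: add FIRST(β)\{ε} to FOLLOW(B); if β nullable, add FOLLOW(A).
FOLLOW(B) = {$, b}


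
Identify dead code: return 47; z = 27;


statement follows a return and is unreachable
Dead: 'z = 27'


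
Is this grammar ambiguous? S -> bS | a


right-linear, alternatives start with distinct terminals 'b' vs 'a': unique leftmost derivation
Unambiguous


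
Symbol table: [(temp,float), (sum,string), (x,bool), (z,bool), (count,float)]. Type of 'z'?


Lookup 'z' → type bool


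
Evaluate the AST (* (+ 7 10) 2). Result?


Evaluate inner: (+ 7 10) = 17
Evaluate root: (* 17 2) = 34
Result: 34


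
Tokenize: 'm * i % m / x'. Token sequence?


Scan left to right, longest-match per lexeme
Tokens: ID(m), OP(*), ID(i), OP(%), ID(m), OP(/), ID(x)


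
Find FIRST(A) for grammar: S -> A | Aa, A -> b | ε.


Per alternative of A: FIRST(b) = {b}; FIRST(ε) = {ε}
FIRST(A) = {b, ε}


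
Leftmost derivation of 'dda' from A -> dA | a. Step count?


Derivation: A => dA => ddA => dda
Steps: 3


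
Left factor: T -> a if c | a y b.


Common prefix: 'a'
Factored: T -> a T', T' -> if c | y b


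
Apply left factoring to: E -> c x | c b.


Common prefix: 'c'
Factored: E -> c E', E' -> x | b


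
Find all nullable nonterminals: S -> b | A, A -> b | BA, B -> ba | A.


A nonterminal is nullable iff some alternative derives ε (directly, or every symbol in it is nullable)
Nullable: {}


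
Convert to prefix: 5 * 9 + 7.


left-to-right (same/higher precedence on left): tree is (+ (* 5 9) 7)
Prefix: + * 5 9 7


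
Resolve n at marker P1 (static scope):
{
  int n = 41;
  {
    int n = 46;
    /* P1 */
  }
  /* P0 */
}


n declared in the same block as P1
n = 46


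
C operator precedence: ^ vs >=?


'>=' is relational (level 7); '^' is bitwise XOR (level 4)
Higher level binds tighter
'>=' has higher precedence than '^'


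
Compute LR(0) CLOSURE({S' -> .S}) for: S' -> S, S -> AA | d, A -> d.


Start: S' -> .S
For each item with dot before a nonterminal B, add B -> .γ for every B-production
Closure: [S' -> .S, S -> .AA, S -> .d, A -> .d]


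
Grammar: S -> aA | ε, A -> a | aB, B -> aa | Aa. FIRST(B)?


Per alternative of B: FIRST(aa) = {a}; FIRST(Aa) = {a}
FIRST(B) = {a}


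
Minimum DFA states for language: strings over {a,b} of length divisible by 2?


Track length mod 2: states 0..1, accept at 0
Minimal DFA: 2 states


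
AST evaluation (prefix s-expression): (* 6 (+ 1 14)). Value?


Evaluate inner: (+ 1 14) = 15
Evaluate root: (* 6 15) = 90
Result: 90


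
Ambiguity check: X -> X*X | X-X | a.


'a*a-a' has two parse trees (no precedence encoded between * and -)
Ambiguous


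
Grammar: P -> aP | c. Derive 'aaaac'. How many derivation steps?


Derivation: P => aP => aaP => aaaP => aaaaP => aaaac
Steps: 5


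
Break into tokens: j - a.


Scan left to right, longest-match per lexeme
Tokens: ID(j), OP(-), ID(a)


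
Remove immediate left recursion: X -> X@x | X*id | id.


Left-recursive alternatives: X@x, X*id; non-recursive: id
Introduce X': X -> idX', X' -> @xX' | *idX' | ε


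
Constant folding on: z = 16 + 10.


16 + 10 = 26 at compile time
Optimized: z = 26


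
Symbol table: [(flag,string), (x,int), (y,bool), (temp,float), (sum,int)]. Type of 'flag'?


Lookup 'flag' → type string


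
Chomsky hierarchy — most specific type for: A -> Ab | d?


Left-linear: every RHS is a terminal or one nonterminal followed by a terminal
Classification: Type 3 (Regular)


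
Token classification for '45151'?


Pattern: digits only
Type: INTEGER_LITERAL


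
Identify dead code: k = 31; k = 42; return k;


first assignment to k is overwritten before any read
Dead: 'k = 31'


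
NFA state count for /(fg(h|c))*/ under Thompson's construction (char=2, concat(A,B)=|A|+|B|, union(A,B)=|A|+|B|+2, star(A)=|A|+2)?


Syntax tree has 4 char leaf(s), 1 union(s), 1 star(s)
chars contribute 4×2 = 8; each union adds +2; each star adds +2
Total: 8 + 2 + 2 = 12 states


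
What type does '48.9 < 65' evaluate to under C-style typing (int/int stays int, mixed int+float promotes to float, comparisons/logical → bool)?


Operand types: float < int
Rule: comparison yields bool
Result type: bool


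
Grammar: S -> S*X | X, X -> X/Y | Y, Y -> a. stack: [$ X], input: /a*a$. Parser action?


shift '/' to continue X -> X/Y
Action: shift


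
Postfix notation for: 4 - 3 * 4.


* has higher precedence, evaluate 3*4 first
Postfix: 4 3 4 * -


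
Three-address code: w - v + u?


Break into single-operator statements:
t1 = w - v
t2 = t1 + u


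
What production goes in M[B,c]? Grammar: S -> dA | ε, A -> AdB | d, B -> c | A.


For [B, c]: 'c' ∈ FIRST(c)
Entry: B -> c


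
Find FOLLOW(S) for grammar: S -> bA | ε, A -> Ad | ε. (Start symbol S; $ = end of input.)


$ ∈ FOLLOW(S). For each A -> αBβ: add FIRST(β)\{ε} to FOLLOW(B); if β nullable, add FOLLOW(A).
FOLLOW(S) = {$}


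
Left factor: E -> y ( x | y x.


Common prefix: 'y'
Factored: E -> y E', E' -> ( x | x


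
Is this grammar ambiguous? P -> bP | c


right-linear, alternatives start with distinct terminals 'b' vs 'c': unique leftmost derivation
Unambiguous


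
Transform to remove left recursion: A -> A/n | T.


Left-recursive alternatives: A/n; non-recursive: T
Introduce A': A -> TA', A' -> /nA' | ε


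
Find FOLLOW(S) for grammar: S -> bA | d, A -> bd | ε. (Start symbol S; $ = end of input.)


$ ∈ FOLLOW(S). For each A -> αBβ: add FIRST(β)\{ε} to FOLLOW(B); if β nullable, add FOLLOW(A).
FOLLOW(S) = {$}


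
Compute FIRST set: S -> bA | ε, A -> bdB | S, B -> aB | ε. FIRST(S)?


Per alternative of S: FIRST(bA) = {b}; FIRST(ε) = {ε}
FIRST(S) = {b, ε}


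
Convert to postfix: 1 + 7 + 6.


Left to right (same or higher precedence on left)
Postfix: 1 7 + 6 +


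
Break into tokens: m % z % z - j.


Scan left to right, longest-match per lexeme
Tokens: ID(m), OP(%), ID(z), OP(%), ID(z), OP(-), ID(j)


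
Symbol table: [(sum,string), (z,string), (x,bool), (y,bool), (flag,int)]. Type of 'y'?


Lookup 'y' → type bool


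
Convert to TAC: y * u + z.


Break into single-operator statements:
t1 = y * u
t2 = t1 + z


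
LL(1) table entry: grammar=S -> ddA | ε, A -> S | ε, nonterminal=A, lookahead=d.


For [A, d]: 'd' ∈ FIRST(S)
Entry: A -> S


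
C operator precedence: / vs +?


'/' is multiplicative (level 10); '+' is additive (level 9)
Higher level binds tighter
'/' has higher precedence than '+'


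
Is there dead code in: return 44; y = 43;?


statement follows a return and is unreachable
Dead: 'y = 43'


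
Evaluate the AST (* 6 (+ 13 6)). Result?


Evaluate inner: (+ 13 6) = 19
Evaluate root: (* 6 19) = 114
Result: 114


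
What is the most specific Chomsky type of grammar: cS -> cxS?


LHS has context (more than one symbol) and |LHS| ≤ |RHS|
Classification: Type 1 (Context-Sensitive)


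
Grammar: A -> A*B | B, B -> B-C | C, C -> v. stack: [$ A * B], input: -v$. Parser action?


'-' can extend B; shift to build B -> B-C
Action: shift


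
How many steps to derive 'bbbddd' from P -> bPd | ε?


Derivation: P => bPd => bbPdd => bbbPddd => bbbddd
Steps: 4


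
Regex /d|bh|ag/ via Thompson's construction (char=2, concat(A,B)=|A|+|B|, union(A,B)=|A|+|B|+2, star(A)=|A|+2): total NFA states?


Syntax tree has 5 char leaf(s), 2 union(s), 0 star(s)
chars contribute 5×2 = 10; each union adds +2; each star adds +2
Total: 10 + 4 + 0 = 14 states


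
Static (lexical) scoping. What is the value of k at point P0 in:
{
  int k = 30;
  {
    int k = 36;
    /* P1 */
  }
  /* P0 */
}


k declared in the same block as P0
k = 30


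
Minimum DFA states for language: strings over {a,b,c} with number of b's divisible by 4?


Track (count of b) mod 4: states 0..3, accept at 0
Minimal DFA: 4 states


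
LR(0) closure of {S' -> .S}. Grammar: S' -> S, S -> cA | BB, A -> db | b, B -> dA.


Start: S' -> .S
For each item with dot before a nonterminal B, add B -> .γ for every B-production
Closure: [S' -> .S, S -> .cA, S -> .BB, B -> .dA]


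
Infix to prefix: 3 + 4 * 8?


'*' binds tighter: tree is (+ 3 (* 4 8))
Prefix: + 3 * 4 8


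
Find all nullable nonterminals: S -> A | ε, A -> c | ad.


A nonterminal is nullable iff some alternative derives ε (directly, or every symbol in it is nullable)
Nullable: {S}


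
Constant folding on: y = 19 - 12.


19 - 12 = 7 at compile time
Optimized: y = 7


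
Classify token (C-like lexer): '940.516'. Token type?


Pattern: digits with a decimal point
Type: FLOAT_LITERAL


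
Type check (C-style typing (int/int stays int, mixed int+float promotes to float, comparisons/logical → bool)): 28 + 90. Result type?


Operand types: int + int
Rule: mixed int/float promotes to float; int/int stays int
Result type: int


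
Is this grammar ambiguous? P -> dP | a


right-linear, alternatives start with distinct terminals 'd' vs 'a': unique leftmost derivation
Unambiguous


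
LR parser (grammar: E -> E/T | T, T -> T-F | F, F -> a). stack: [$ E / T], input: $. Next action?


handle 'E/T' on top; lookahead ∈ FOLLOW(E) = {/, $}
Action: reduce (E -> E/T)


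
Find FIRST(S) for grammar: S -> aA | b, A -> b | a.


Per alternative of S: FIRST(aA) = {a}; FIRST(b) = {b}
FIRST(S) = {a, b}


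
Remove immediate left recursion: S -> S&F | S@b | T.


Left-recursive alternatives: S&F, S@b; non-recursive: T
Introduce S': S -> TS', S' -> &FS' | @bS' | ε


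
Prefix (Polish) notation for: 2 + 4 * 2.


'*' binds tighter: tree is (+ 2 (* 4 2))
Prefix: + 2 * 4 2


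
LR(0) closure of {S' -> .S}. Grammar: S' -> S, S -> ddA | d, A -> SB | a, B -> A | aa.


Start: S' -> .S
For each item with dot before a nonterminal B, add B -> .γ for every B-production
Closure: [S' -> .S, S -> .ddA, S -> .d]


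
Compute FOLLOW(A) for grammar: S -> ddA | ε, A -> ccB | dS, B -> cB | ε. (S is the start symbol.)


$ ∈ FOLLOW(S). For each A -> αBβ: add FIRST(β)\{ε} to FOLLOW(B); if β nullable, add FOLLOW(A).
FOLLOW(A) = {$}


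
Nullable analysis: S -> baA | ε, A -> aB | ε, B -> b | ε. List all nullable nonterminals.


A nonterminal is nullable iff some alternative derives ε (directly, or every symbol in it is nullable)
Nullable: {A, B, S}


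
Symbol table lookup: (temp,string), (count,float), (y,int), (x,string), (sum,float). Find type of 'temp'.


Lookup 'temp' → type string


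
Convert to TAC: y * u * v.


Break into single-operator statements:
t1 = y * u
t2 = t1 * v


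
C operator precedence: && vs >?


'>' is relational (level 7); '&&' is logical AND (level 2)
Higher level binds tighter
'>' has higher precedence than '&&'


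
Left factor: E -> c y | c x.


Common prefix: 'c'
Factored: E -> c E', E' -> y | x


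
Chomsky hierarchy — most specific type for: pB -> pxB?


LHS has context (more than one symbol) and |LHS| ≤ |RHS|
Classification: Type 1 (Context-Sensitive)


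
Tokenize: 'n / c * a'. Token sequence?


Scan left to right, longest-match per lexeme
Tokens: ID(n), OP(/), ID(c), OP(*), ID(a)


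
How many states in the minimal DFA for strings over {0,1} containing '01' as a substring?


KMP-style automaton: 2 progress states + 1 absorbing accept = 3
Minimal DFA: 3 states


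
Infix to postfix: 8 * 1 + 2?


Left to right (same or higher precedence on left)
Postfix: 8 1 * 2 +


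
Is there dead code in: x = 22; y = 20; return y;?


x is assigned but never read
Dead: 'x = 22'


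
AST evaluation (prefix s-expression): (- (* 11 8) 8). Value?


Evaluate inner: (* 11 8) = 88
Evaluate root: (- 88 8) = 80
Result: 80


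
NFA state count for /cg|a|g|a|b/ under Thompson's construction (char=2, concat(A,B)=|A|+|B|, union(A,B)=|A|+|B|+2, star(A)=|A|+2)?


Syntax tree has 6 char leaf(s), 4 union(s), 0 star(s)
chars contribute 6×2 = 12; each union adds +2; each star adds +2
Total: 12 + 8 + 0 = 20 states


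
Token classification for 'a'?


Pattern: letter/underscore followed by alphanumerics, not a keyword
Type: IDENTIFIER


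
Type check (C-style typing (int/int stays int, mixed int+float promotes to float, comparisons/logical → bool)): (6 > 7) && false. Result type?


Operand types: bool && bool
Rule: logical operators take bool operands and yield bool
Result type: bool


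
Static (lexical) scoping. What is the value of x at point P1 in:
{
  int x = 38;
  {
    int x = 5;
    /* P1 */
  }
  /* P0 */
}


x declared in the same block as P1
x = 5


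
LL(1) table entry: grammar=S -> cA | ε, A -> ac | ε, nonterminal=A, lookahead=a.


For [A, a]: 'a' ∈ FIRST(ac)
Entry: A -> ac


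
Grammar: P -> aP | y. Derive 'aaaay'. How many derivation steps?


Derivation: P => aP => aaP => aaaP => aaaaP => aaaay
Steps: 5


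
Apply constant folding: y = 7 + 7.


7 + 7 = 14 at compile time
Optimized: y = 14


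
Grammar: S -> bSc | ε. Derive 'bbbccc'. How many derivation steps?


Derivation: S => bSc => bbScc => bbbSccc => bbbccc
Steps: 4


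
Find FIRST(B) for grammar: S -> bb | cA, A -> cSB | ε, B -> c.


Per alternative of B: FIRST(c) = {c}
FIRST(B) = {c}


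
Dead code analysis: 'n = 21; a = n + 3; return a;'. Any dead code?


n is read by a's definition; a is returned
No dead code


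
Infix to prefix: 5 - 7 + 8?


left-to-right (same/higher precedence on left): tree is (+ (- 5 7) 8)
Prefix: + - 5 7 8


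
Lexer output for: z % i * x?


Scan left to right, longest-match per lexeme
Tokens: ID(z), OP(%), ID(i), OP(*), ID(x)


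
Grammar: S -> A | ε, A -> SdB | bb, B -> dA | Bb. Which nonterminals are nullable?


A nonterminal is nullable iff some alternative derives ε (directly, or every symbol in it is nullable)
Nullable: {S}


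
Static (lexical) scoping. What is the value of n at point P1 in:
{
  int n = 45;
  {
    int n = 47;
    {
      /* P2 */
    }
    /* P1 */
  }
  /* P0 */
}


n declared in the same block as P1
n = 47


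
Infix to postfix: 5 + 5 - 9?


Left to right (same or higher precedence on left)
Postfix: 5 5 + 9 -


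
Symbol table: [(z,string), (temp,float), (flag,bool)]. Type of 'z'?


Lookup 'z' → type string


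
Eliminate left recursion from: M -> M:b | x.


Left-recursive alternatives: M:b; non-recursive: x
Introduce M': M -> xM', M' -> :bM' | ε


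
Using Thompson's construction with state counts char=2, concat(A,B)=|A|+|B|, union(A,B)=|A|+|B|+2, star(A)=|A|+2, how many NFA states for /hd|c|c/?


Syntax tree has 4 char leaf(s), 2 union(s), 0 star(s)
chars contribute 4×2 = 8; each union adds +2; each star adds +2
Total: 8 + 4 + 0 = 12 states


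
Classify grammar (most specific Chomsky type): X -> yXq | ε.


Single nonterminal LHS, but y^n q^n is not regular
Classification: Type 2 (Context-Free)


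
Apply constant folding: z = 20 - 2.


20 - 2 = 18 at compile time
Optimized: z = 18


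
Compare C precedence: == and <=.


'<=' is relational (level 7); '==' is equality (level 6)
Higher level binds tighter
'<=' has higher precedence than '=='


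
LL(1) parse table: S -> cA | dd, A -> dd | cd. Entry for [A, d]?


For [A, d]: 'd' ∈ FIRST(dd)
Entry: A -> dd


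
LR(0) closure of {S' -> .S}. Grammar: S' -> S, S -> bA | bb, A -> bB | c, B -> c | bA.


Start: S' -> .S
For each item with dot before a nonterminal B, add B -> .γ for every B-production
Closure: [S' -> .S, S -> .bA, S -> .bb]


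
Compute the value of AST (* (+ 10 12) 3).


Evaluate inner: (+ 10 12) = 22
Evaluate root: (* 22 3) = 66
Result: 66


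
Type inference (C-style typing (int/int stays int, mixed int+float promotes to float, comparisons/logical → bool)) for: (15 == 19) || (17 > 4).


Operand types: bool || bool
Rule: logical operators take bool operands and yield bool
Result type: bool


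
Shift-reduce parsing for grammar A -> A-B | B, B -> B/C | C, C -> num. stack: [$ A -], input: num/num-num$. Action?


no handle ('A-' is not any RHS); shift 'num'
Action: shift


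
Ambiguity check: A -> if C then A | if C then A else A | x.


dangling else: 'if C then if C then x else x' parses two ways
Ambiguous


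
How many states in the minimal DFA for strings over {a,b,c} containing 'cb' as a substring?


KMP-style automaton: 2 progress states + 1 absorbing accept = 3
Minimal DFA: 3 states


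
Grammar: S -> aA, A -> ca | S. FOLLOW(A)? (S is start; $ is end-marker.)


$ ∈ FOLLOW(S). For each A -> αBβ: add FIRST(β)\{ε} to FOLLOW(B); if β nullable, add FOLLOW(A).
FOLLOW(A) = {$}


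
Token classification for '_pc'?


Pattern: letter/underscore followed by alphanumerics, not a keyword
Type: IDENTIFIER


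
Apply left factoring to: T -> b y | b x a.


Common prefix: 'b'
Factored: T -> b T', T' -> y | x a


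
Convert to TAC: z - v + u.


Break into single-operator statements:
t1 = z - v
t2 = t1 + u


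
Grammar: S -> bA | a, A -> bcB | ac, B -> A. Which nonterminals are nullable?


A nonterminal is nullable iff some alternative derives ε (directly, or every symbol in it is nullable)
Nullable: {}


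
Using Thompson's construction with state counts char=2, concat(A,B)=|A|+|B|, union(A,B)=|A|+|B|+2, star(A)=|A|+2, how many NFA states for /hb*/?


Syntax tree has 2 char leaf(s), 0 union(s), 1 star(s)
chars contribute 2×2 = 4; each union adds +2; each star adds +2
Total: 4 + 0 + 2 = 6 states


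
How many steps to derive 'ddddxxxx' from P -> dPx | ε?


Derivation: P => dPx => ddPxx => dddPxxx => ddddPxxxx => ddddxxxx
Steps: 5


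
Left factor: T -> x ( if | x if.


Common prefix: 'x'
Factored: T -> x T', T' -> ( if | if


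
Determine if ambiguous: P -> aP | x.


right-linear, alternatives start with distinct terminals 'a' vs 'x': unique leftmost derivation
Unambiguous


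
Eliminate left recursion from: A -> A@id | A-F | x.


Left-recursive alternatives: A@id, A-F; non-recursive: x
Introduce A': A -> xA', A' -> @idA' | -FA' | ε


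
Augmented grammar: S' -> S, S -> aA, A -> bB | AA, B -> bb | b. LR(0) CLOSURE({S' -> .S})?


Start: S' -> .S
For each item with dot before a nonterminal B, add B -> .γ for every B-production
Closure: [S' -> .S, S -> .aA]


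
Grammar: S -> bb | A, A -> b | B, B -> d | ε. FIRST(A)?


Per alternative of A: FIRST(b) = {b}; FIRST(B) = {d, ε}
FIRST(A) = {b, d, ε}


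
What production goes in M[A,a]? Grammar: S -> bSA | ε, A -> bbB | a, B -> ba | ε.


For [A, a]: 'a' ∈ FIRST(a)
Entry: A -> a


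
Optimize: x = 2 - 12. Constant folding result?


2 - 12 = -10 at compile time
Optimized: x = -10


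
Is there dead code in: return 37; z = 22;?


statement follows a return and is unreachable
Dead: 'z = 22'


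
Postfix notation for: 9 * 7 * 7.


Left to right (same or higher precedence on left)
Postfix: 9 7 * 7 *


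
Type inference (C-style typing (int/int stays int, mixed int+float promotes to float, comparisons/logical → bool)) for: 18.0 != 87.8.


Operand types: float != float
Rule: comparison yields bool
Result type: bool


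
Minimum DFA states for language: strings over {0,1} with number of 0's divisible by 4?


Track (count of 0) mod 4: states 0..3, accept at 0
Minimal DFA: 4 states


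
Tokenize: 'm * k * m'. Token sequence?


Scan left to right, longest-match per lexeme
Tokens: ID(m), OP(*), ID(k), OP(*), ID(m)


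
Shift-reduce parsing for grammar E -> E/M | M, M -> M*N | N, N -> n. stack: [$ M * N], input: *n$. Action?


handle 'M*N' on top
Action: reduce (M -> M*N)


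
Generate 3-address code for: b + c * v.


Break into single-operator statements:
t1 = c * v
t2 = b + t1


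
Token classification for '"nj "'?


Pattern: double-quoted sequence
Type: STRING_LITERAL


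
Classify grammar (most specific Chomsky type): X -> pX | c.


Right-linear: every RHS is a terminal or a terminal followed by one nonterminal
Classification: Type 3 (Regular)


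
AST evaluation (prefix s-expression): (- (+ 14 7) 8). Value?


Evaluate inner: (+ 14 7) = 21
Evaluate root: (- 21 8) = 13
Result: 13


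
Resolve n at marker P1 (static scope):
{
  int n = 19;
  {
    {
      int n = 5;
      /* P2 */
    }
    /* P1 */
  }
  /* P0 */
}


P1's block does not declare n; resolves to the enclosing declaration at depth 0
n = 19


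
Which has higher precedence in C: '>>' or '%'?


'%' is multiplicative (level 10); '>>' is shift (level 8)
Higher level binds tighter
'%' has higher precedence than '>>'


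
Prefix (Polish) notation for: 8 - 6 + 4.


left-to-right (same/higher precedence on left): tree is (+ (- 8 6) 4)
Prefix: + - 8 6 4


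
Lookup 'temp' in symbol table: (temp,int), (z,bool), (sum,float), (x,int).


Lookup 'temp' → type int


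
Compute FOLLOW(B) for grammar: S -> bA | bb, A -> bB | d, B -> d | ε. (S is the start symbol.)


$ ∈ FOLLOW(S). For each A -> αBβ: add FIRST(β)\{ε} to FOLLOW(B); if β nullable, add FOLLOW(A).
FOLLOW(B) = {$}


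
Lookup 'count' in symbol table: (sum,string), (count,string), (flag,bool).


Lookup 'count' → type string


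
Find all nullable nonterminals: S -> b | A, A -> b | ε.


A nonterminal is nullable iff some alternative derives ε (directly, or every symbol in it is nullable)
Nullable: {A, S}


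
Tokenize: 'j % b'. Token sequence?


Scan left to right, longest-match per lexeme
Tokens: ID(j), OP(%), ID(b)


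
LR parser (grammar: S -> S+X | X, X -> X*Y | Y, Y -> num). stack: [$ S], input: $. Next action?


start symbol S on stack, input exhausted
Action: accept


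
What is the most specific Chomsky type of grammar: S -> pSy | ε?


Single nonterminal LHS, but p^n y^n is not regular
Classification: Type 2 (Context-Free)


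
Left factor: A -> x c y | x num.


Common prefix: 'x'
Factored: A -> x A', A' -> c y | num


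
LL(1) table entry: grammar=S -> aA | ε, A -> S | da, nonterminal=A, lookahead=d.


For [A, d]: 'd' ∈ FIRST(da)
Entry: A -> da


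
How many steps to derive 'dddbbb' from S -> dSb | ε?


Derivation: S => dSb => ddSbb => dddSbbb => dddbbb
Steps: 4


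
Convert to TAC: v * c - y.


Break into single-operator statements:
t1 = v * c
t2 = t1 - y


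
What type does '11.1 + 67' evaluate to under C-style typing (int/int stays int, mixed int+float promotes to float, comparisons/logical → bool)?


Operand types: float + int
Rule: mixed int/float promotes to float; int/int stays int
Result type: float


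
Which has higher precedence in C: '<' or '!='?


'<' is relational (level 7); '!=' is equality (level 6)
Higher level binds tighter
'<' has higher precedence than '!='


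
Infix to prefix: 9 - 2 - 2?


left-to-right (same/higher precedence on left): tree is (- (- 9 2) 2)
Prefix: - - 9 2 2


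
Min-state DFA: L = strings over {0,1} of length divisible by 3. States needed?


Track length mod 3: states 0..2, accept at 0
Minimal DFA: 3 states


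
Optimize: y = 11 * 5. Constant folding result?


11 * 5 = 55 at compile time
Optimized: y = 55


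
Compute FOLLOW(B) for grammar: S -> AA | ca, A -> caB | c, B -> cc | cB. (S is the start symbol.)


$ ∈ FOLLOW(S). For each A -> αBβ: add FIRST(β)\{ε} to FOLLOW(B); if β nullable, add FOLLOW(A).
FOLLOW(B) = {$, c}


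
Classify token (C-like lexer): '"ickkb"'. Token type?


Pattern: double-quoted sequence
Type: STRING_LITERAL


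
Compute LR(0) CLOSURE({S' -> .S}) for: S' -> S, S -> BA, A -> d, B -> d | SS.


Start: S' -> .S
For each item with dot before a nonterminal B, add B -> .γ for every B-production
Closure: [S' -> .S, S -> .BA, B -> .d, B -> .SS]


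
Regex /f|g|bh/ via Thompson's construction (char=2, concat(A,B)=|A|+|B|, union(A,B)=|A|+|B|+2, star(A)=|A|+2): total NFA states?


Syntax tree has 4 char leaf(s), 2 union(s), 0 star(s)
chars contribute 4×2 = 8; each union adds +2; each star adds +2
Total: 8 + 4 + 0 = 12 states


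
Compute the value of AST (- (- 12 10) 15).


Evaluate inner: (- 12 10) = 2
Evaluate root: (- 2 15) = -13
Result: -13


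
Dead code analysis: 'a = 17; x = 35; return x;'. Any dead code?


a is assigned but never read
Dead: 'a = 17'


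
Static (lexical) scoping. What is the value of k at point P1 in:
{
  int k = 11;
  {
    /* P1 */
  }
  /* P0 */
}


P1's block does not declare k; resolves to the enclosing declaration at depth 0
k = 11


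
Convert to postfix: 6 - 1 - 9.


Left to right (same or higher precedence on left)
Postfix: 6 1 - 9 -


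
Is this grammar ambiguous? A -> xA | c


right-linear, alternatives start with distinct terminals 'x' vs 'c': unique leftmost derivation
Unambiguous
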